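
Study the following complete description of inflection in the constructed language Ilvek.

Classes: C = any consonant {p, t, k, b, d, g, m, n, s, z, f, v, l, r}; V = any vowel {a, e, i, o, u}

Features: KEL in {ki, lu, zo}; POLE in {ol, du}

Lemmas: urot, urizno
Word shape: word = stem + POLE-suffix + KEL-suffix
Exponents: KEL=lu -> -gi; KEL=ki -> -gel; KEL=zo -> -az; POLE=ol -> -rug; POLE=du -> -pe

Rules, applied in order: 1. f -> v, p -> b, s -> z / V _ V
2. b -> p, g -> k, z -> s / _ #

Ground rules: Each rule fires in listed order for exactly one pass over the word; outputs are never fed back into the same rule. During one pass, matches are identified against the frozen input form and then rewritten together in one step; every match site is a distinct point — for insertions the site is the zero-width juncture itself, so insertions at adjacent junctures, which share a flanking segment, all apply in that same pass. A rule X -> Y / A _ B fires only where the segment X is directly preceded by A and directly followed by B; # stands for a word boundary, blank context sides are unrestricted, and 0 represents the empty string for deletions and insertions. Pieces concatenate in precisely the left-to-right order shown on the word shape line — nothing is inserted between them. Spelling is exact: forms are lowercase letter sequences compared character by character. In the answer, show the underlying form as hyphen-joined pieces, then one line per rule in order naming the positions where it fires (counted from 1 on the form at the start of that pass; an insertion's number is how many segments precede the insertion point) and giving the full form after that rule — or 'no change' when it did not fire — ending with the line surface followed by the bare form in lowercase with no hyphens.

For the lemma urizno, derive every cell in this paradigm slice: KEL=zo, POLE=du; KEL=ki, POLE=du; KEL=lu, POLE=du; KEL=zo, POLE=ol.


cell KEL=zo, POLE=du:
underlying: urizno-pe-az
1. f -> v, p -> b, s -> z / V _ V: fires at position(s) 7: uriznobeaz
2. b -> p, g -> k, z -> s / _ #: fires at position(s) 10: uriznobeas
surface: uriznobeas

cell KEL=ki, POLE=du:
underlying: urizno-pe-gel
1. f -> v, p -> b, s -> z / V _ V: fires at position(s) 7: uriznobegel
2. b -> p, g -> k, z -> s / _ #: no change
surface: uriznobegel

cell KEL=lu, POLE=du:
underlying: urizno-pe-gi
1. f -> v, p -> b, s -> z / V _ V: fires at position(s) 7: uriznobegi
2. b -> p, g -> k, z -> s / _ #: no change
surface: uriznobegi

cell KEL=zo, POLE=ol:
underlying: urizno-rug-az
1. f -> v, p -> b, s -> z / V _ V: no change
2. b -> p, g -> k, z -> s / _ #: fires at position(s) 11: uriznorugas
surface: uriznorugas


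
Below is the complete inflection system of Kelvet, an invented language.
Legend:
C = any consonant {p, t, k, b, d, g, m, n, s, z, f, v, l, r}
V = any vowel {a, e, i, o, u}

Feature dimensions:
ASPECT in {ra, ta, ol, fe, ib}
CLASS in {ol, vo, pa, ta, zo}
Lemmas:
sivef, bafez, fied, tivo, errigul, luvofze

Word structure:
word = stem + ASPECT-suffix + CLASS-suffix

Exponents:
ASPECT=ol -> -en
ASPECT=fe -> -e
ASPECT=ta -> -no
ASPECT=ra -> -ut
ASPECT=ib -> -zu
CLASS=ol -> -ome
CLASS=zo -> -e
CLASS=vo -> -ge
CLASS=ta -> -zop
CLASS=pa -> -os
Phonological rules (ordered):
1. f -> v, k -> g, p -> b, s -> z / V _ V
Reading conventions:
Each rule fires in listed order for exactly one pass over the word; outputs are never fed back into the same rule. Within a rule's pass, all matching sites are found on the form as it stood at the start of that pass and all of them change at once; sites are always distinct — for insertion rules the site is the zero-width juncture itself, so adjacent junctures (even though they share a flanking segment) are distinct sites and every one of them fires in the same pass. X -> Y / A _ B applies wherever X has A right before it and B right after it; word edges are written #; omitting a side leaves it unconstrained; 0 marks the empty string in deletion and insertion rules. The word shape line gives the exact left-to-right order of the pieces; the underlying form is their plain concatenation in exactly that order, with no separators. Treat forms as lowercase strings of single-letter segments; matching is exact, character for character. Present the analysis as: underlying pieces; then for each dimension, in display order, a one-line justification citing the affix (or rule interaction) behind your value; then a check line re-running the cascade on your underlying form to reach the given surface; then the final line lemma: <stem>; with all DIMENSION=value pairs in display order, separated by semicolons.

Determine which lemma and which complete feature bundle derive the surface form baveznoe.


underlying: bafez-no-e
ASPECT=ta - signalled by the affix -no
CLASS=zo - signalled by the affix -e
check: bafeznoe -> baveznoe
lemma: bafez; ASPECT=ta; CLASS=zo


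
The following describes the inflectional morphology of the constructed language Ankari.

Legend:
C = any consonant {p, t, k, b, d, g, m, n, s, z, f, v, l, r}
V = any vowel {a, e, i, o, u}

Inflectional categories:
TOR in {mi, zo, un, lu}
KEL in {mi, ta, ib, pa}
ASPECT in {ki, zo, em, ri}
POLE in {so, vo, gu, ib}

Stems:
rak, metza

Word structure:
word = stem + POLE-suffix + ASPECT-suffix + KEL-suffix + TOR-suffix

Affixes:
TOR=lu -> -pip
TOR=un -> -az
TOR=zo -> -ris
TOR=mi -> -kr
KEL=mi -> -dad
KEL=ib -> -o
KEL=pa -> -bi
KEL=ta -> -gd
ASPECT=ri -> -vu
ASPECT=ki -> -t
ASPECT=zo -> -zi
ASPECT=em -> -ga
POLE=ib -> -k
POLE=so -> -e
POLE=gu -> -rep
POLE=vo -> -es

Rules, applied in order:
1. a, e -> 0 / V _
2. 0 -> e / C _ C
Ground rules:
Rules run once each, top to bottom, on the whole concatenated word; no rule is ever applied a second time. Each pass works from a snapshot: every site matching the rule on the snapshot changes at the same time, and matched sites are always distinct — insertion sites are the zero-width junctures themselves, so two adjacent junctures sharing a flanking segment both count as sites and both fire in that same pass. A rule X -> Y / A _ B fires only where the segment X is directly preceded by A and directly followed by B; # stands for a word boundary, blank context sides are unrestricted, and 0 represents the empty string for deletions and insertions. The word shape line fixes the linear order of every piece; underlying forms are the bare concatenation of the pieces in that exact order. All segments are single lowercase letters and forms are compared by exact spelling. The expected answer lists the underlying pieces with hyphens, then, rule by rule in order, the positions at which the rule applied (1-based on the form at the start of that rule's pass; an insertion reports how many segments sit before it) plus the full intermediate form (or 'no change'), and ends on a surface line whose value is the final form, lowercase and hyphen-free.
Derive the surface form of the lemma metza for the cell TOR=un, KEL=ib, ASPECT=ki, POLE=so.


underlying: metza-e-t-o-az
1. a, e -> 0 / V _: fires at position(s) 6, 9: metzatoz
2. 0 -> e / C _ C: inserts after position(s) 3: metezatoz
surface: metezatoz


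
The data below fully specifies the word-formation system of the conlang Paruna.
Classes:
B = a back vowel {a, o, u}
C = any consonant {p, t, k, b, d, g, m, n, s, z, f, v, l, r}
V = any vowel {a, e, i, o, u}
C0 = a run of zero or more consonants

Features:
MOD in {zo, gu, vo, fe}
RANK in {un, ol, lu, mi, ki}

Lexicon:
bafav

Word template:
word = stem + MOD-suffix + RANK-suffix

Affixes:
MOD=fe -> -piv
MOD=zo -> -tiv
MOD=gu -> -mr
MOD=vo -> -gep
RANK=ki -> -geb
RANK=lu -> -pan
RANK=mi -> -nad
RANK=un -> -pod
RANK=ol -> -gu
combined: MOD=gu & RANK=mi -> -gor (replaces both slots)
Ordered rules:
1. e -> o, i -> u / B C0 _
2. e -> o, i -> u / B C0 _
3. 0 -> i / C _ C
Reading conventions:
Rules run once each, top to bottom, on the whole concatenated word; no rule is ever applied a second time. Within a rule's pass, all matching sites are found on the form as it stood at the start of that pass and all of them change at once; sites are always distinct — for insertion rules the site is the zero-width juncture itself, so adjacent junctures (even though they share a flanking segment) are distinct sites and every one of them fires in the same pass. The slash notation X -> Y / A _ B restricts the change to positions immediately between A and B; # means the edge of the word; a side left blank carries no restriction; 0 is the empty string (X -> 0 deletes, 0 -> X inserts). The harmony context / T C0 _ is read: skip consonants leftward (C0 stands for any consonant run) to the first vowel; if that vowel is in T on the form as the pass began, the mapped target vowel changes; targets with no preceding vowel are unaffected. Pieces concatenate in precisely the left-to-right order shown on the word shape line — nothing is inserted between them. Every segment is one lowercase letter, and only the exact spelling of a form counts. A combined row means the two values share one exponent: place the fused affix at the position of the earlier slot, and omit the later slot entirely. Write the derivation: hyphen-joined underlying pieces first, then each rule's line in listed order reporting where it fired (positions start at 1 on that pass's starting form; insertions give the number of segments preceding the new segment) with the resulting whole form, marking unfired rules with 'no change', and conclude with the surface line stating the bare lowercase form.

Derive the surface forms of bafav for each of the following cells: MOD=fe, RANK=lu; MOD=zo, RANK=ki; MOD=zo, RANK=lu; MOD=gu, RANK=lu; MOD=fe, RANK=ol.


cell MOD=fe, RANK=lu:
underlying: bafav-piv-pan
1. e -> o, i -> u / B C0 _: fires at position(s) 7: bafavpuvpan
2. e -> o, i -> u / B C0 _: no change
3. 0 -> i / C _ C: inserts after position(s) 5, 8: bafavipuvipan
surface: bafavipuvipan

cell MOD=zo, RANK=ki:
underlying: bafav-tiv-geb
1. e -> o, i -> u / B C0 _: fires at position(s) 7: bafavtuvgeb
2. e -> o, i -> u / B C0 _: fires at position(s) 10: bafavtuvgob
3. 0 -> i / C _ C: inserts after position(s) 5, 8: bafavituvigob
surface: bafavituvigob

cell MOD=zo, RANK=lu:
underlying: bafav-tiv-pan
1. e -> o, i -> u / B C0 _: fires at position(s) 7: bafavtuvpan
2. e -> o, i -> u / B C0 _: no change
3. 0 -> i / C _ C: inserts after position(s) 5, 8: bafavituvipan
surface: bafavituvipan

cell MOD=gu, RANK=lu:
underlying: bafav-mr-pan
1. e -> o, i -> u / B C0 _: no change
2. e -> o, i -> u / B C0 _: no change
3. 0 -> i / C _ C: inserts after position(s) 5, 6, 7: bafavimiripan
surface: bafavimiripan

cell MOD=fe, RANK=ol:
underlying: bafav-piv-gu
1. e -> o, i -> u / B C0 _: fires at position(s) 7: bafavpuvgu
2. e -> o, i -> u / B C0 _: no change
3. 0 -> i / C _ C: inserts after position(s) 5, 8: bafavipuvigu
surface: bafavipuvigu


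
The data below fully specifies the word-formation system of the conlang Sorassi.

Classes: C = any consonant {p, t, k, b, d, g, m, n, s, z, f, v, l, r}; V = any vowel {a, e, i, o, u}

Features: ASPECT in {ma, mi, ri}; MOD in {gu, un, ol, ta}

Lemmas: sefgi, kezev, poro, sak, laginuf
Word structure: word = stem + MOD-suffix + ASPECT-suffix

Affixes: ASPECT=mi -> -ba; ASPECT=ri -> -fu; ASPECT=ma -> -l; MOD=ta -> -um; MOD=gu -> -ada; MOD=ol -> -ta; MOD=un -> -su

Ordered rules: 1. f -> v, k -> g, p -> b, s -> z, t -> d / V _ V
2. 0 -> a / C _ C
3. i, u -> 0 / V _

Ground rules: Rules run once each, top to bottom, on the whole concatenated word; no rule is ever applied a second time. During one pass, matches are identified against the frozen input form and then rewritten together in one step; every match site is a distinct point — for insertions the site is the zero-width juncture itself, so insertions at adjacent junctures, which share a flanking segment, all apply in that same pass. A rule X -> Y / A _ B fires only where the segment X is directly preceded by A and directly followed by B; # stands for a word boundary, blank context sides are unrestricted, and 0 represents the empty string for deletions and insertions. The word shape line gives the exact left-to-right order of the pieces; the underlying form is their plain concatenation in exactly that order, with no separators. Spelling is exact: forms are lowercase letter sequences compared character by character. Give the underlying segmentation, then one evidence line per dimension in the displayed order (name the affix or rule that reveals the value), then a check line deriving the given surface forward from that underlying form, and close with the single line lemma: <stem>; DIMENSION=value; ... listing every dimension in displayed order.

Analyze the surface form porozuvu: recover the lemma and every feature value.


underlying: poro-su-fu
ASPECT=ri - signalled by the affix -fu
MOD=un - signalled by the affix -su
check: porosufu -> porozuvu -> porozuvu -> porozuvu
lemma: poro; ASPECT=ri; MOD=un


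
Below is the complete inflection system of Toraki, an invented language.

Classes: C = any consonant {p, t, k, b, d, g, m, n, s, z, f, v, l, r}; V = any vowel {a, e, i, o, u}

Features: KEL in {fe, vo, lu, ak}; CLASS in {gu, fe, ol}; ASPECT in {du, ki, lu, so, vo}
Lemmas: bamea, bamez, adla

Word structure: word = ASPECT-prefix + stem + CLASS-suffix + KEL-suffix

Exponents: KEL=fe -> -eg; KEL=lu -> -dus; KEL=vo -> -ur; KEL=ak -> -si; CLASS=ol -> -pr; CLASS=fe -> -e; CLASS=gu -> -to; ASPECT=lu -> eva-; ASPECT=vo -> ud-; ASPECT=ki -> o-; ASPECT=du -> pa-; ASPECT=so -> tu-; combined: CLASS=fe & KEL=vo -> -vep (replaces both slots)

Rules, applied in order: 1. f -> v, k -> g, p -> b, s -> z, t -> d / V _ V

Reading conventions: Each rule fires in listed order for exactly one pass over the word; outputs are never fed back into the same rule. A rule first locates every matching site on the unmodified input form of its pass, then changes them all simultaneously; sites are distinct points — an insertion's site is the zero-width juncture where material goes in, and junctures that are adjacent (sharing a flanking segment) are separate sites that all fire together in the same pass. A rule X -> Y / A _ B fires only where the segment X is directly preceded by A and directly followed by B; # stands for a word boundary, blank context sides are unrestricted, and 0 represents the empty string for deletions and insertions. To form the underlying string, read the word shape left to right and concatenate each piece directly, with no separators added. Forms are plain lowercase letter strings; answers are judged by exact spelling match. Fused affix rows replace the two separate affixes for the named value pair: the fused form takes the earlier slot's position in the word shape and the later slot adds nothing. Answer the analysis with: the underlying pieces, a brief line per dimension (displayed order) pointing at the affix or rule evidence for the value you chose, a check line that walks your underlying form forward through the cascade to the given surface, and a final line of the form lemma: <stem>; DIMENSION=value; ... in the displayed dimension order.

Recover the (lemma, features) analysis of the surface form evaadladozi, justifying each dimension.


underlying: eva-adla-to-si
KEL=ak - signalled by the affix -si
CLASS=gu - signalled by the affix -to
ASPECT=lu - signalled by the affix eva-
check: evaadlatosi -> evaadladozi
lemma: adla; KEL=ak; CLASS=gu; ASPECT=lu


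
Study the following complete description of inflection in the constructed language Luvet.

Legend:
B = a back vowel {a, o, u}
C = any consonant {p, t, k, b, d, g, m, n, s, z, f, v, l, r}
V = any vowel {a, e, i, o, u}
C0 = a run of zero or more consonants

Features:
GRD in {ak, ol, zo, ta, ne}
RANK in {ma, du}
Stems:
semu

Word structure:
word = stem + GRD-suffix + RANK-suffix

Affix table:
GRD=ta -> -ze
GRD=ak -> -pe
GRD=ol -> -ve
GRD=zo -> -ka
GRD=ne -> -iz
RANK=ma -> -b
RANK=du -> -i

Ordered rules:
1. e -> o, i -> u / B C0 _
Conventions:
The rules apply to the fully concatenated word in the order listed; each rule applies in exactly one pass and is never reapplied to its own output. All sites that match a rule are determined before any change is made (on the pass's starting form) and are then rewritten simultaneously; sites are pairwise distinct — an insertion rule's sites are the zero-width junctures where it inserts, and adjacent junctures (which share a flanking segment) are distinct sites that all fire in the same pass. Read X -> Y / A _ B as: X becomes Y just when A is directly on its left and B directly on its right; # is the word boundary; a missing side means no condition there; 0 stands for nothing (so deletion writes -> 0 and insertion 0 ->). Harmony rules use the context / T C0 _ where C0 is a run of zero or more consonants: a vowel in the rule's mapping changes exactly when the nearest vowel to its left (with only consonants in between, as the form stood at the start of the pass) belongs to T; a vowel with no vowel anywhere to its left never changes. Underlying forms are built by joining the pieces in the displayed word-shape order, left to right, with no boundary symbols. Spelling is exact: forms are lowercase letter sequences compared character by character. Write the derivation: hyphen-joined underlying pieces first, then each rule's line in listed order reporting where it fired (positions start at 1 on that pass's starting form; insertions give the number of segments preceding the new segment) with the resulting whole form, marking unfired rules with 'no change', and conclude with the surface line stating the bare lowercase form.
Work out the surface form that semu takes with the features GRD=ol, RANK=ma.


underlying: semu-ve-b
1. e -> o, i -> u / B C0 _: fires at position(s) 6: semuvob
surface: semuvob


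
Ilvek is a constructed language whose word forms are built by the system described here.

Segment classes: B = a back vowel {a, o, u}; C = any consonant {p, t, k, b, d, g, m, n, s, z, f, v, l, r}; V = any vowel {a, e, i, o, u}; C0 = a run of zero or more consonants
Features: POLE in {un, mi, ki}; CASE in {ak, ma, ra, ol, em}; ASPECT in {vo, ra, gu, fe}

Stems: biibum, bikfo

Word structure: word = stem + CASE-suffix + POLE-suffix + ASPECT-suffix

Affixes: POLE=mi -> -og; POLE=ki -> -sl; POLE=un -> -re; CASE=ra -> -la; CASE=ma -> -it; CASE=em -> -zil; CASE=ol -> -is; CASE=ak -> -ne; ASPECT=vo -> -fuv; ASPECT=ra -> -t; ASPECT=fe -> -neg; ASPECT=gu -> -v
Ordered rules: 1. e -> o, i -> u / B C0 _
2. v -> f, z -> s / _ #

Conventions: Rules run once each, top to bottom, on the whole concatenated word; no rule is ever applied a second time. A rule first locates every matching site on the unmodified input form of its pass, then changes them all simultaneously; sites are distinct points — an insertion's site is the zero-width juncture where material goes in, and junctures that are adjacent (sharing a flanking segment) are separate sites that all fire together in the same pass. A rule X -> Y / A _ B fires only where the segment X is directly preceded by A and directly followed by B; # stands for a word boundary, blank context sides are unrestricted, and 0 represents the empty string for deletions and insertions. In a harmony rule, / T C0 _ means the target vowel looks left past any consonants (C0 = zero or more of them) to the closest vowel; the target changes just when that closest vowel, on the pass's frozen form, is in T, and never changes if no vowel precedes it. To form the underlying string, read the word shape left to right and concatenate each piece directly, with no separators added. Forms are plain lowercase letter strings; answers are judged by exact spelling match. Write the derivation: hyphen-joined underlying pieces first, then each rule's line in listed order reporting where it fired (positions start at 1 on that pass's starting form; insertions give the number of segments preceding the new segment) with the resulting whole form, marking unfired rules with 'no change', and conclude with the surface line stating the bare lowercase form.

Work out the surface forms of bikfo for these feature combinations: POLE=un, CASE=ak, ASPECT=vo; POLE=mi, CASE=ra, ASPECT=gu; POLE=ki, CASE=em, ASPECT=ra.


cell POLE=un, CASE=ak, ASPECT=vo:
underlying: bikfo-ne-re-fuv
1. e -> o, i -> u / B C0 _: fires at position(s) 7: bikfonorefuv
2. v -> f, z -> s / _ #: fires at position(s) 12: bikfonorefuf
surface: bikfonorefuf

cell POLE=mi, CASE=ra, ASPECT=gu:
underlying: bikfo-la-og-v
1. e -> o, i -> u / B C0 _: no change
2. v -> f, z -> s / _ #: fires at position(s) 10: bikfolaogf
surface: bikfolaogf

cell POLE=ki, CASE=em, ASPECT=ra:
underlying: bikfo-zil-sl-t
1. e -> o, i -> u / B C0 _: fires at position(s) 7: bikfozulslt
2. v -> f, z -> s / _ #: no change
surface: bikfozulslt


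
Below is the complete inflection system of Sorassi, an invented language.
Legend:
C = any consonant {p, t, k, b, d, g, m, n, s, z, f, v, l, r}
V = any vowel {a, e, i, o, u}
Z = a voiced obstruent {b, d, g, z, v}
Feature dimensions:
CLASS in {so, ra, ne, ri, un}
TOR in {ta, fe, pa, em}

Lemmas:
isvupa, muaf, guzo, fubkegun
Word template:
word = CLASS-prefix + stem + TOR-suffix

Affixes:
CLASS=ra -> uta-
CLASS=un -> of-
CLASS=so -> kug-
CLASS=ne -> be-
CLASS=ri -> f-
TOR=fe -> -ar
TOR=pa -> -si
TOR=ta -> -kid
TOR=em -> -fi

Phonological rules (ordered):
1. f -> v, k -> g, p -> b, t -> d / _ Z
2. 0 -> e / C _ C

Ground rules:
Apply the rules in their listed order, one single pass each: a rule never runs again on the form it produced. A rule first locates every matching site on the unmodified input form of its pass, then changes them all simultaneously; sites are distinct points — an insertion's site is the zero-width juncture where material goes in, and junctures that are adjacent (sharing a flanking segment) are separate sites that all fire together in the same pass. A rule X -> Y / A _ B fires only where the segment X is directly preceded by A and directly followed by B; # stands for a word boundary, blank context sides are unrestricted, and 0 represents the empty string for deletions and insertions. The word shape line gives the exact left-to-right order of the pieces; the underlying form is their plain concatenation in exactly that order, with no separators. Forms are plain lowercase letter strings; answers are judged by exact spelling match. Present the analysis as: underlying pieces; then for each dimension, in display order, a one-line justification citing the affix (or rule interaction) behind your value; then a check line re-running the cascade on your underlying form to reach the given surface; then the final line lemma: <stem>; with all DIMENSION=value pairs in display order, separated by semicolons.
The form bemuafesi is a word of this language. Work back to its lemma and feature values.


underlying: be-muaf-si
CLASS=ne - signalled by the affix be-
TOR=pa - signalled by the affix -si
check: bemuafsi -> bemuafsi -> bemuafesi
lemma: muaf; CLASS=ne; TOR=pa


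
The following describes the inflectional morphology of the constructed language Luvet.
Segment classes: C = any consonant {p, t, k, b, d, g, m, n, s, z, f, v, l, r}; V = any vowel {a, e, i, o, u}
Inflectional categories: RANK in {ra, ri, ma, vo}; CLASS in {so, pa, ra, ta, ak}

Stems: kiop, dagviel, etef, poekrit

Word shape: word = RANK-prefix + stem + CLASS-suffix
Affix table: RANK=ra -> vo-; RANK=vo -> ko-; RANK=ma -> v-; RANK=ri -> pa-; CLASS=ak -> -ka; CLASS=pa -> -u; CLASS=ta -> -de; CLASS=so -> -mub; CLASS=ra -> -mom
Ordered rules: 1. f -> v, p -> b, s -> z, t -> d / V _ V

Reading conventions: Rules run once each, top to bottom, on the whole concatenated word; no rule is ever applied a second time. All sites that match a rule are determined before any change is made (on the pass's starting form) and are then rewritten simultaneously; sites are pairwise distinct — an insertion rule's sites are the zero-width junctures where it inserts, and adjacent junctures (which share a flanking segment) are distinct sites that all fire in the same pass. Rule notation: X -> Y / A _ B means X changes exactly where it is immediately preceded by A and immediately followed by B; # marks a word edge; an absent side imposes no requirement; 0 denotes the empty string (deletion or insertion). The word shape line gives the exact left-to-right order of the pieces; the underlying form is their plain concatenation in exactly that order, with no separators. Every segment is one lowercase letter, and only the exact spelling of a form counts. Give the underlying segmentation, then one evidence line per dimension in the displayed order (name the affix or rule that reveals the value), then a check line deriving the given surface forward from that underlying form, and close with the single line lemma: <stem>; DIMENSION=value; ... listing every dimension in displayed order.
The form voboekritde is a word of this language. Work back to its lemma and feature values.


underlying: vo-poekrit-de
RANK=ra - signalled by the affix vo-
CLASS=ta - signalled by the affix -de
check: vopoekritde -> voboekritde
lemma: poekrit; RANK=ra; CLASS=ta


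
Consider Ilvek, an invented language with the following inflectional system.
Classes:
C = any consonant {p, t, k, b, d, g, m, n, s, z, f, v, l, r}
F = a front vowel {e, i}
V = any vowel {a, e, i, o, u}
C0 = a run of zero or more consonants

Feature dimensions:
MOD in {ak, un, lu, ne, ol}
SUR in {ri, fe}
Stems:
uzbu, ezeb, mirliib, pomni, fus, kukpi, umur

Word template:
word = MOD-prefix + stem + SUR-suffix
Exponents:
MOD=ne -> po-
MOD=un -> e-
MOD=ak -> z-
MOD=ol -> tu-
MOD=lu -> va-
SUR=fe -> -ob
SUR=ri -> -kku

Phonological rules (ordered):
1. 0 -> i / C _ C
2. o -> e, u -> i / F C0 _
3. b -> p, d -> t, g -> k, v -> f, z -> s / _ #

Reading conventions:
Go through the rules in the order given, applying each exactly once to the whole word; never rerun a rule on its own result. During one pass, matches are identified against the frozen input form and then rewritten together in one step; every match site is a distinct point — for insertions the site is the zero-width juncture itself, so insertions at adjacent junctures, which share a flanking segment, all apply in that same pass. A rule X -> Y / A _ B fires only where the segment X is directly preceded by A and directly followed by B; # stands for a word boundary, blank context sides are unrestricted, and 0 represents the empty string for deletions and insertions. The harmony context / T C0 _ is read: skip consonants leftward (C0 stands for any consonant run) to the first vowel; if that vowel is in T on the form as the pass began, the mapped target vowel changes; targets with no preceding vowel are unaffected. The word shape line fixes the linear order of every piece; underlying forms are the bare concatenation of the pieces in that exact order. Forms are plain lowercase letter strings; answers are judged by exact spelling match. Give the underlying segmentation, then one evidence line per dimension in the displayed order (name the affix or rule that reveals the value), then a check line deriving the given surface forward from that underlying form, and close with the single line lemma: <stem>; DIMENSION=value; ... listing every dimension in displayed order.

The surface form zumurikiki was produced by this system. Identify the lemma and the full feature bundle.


underlying: z-umur-kku
MOD=ak - signalled by the affix z-
SUR=ri - signalled by the affix -kku
check: zumurkku -> zumurikiku -> zumurikiki -> zumurikiki
lemma: umur; MOD=ak; SUR=ri


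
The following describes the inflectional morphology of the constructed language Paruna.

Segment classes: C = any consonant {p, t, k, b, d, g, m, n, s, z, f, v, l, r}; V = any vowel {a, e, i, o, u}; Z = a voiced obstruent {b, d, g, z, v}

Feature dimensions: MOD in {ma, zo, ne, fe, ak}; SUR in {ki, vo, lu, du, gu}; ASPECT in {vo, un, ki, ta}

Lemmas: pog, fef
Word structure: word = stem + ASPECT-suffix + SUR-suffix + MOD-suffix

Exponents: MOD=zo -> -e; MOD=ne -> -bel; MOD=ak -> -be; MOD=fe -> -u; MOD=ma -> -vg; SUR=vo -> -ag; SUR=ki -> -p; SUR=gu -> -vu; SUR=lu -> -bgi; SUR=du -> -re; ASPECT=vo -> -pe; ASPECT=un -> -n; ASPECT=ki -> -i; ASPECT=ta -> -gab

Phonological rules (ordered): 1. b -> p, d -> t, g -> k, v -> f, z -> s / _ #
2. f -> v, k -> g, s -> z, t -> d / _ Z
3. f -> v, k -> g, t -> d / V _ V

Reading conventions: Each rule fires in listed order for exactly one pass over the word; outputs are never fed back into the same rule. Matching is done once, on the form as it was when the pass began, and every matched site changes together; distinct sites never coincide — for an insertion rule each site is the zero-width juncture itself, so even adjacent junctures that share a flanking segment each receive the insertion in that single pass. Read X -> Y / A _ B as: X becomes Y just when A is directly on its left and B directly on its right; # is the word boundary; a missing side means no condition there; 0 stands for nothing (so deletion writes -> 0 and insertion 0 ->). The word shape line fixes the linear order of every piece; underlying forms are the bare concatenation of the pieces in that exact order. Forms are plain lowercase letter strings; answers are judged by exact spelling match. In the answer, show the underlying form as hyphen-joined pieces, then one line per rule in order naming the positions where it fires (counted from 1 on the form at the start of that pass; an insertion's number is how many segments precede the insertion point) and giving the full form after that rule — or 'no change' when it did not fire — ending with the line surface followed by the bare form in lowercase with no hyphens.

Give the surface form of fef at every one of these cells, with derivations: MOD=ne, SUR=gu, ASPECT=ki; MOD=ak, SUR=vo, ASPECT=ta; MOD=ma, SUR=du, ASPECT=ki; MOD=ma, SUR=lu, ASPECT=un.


cell MOD=ne, SUR=gu, ASPECT=ki:
underlying: fef-i-vu-bel
1. b -> p, d -> t, g -> k, v -> f, z -> s / _ #: no change
2. f -> v, k -> g, s -> z, t -> d / _ Z: no change
3. f -> v, k -> g, t -> d / V _ V: fires at position(s) 3: fevivubel
surface: fevivubel

cell MOD=ak, SUR=vo, ASPECT=ta:
underlying: fef-gab-ag-be
1. b -> p, d -> t, g -> k, v -> f, z -> s / _ #: no change
2. f -> v, k -> g, s -> z, t -> d / _ Z: fires at position(s) 3: fevgabagbe
3. f -> v, k -> g, t -> d / V _ V: no change
surface: fevgabagbe

cell MOD=ma, SUR=du, ASPECT=ki:
underlying: fef-i-re-vg
1. b -> p, d -> t, g -> k, v -> f, z -> s / _ #: fires at position(s) 8: fefirevk
2. f -> v, k -> g, s -> z, t -> d / _ Z: no change
3. f -> v, k -> g, t -> d / V _ V: fires at position(s) 3: fevirevk
surface: fevirevk

cell MOD=ma, SUR=lu, ASPECT=un:
underlying: fef-n-bgi-vg
1. b -> p, d -> t, g -> k, v -> f, z -> s / _ #: fires at position(s) 9: fefnbgivk
2. f -> v, k -> g, s -> z, t -> d / _ Z: no change
3. f -> v, k -> g, t -> d / V _ V: no change
surface: fefnbgivk


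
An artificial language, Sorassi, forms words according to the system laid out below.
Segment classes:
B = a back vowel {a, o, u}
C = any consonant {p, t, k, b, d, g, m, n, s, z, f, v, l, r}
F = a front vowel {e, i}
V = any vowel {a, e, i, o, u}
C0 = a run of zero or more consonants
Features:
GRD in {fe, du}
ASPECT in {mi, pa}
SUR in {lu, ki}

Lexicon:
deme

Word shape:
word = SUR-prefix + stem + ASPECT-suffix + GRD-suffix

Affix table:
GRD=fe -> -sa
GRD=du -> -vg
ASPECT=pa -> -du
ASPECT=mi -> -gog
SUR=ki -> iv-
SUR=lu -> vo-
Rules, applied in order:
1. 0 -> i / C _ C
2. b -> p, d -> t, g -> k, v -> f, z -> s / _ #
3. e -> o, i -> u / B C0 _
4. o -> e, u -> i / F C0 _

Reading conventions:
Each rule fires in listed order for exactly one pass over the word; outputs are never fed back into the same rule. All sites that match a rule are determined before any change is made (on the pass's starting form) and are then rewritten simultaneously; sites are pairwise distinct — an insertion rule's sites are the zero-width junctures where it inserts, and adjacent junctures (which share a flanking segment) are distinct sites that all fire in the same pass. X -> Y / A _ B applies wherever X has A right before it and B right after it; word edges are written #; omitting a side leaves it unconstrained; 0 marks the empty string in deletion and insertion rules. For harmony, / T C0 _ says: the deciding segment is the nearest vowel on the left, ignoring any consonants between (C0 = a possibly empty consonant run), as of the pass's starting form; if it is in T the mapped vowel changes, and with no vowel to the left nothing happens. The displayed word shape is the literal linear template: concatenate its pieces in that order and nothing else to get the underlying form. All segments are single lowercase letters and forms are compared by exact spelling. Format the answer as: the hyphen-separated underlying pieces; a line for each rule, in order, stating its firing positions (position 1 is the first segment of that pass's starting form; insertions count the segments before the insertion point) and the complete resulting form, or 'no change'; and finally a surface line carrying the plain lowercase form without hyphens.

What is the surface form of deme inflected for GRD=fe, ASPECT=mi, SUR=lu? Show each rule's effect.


underlying: vo-deme-gog-sa
1. 0 -> i / C _ C: inserts after position(s) 9: vodemegogisa
2. b -> p, d -> t, g -> k, v -> f, z -> s / _ #: no change
3. e -> o, i -> u / B C0 _: fires at position(s) 4, 10: vodomegogusa
4. o -> e, u -> i / F C0 _: fires at position(s) 8: vodomegegusa
surface: vodomegegusa


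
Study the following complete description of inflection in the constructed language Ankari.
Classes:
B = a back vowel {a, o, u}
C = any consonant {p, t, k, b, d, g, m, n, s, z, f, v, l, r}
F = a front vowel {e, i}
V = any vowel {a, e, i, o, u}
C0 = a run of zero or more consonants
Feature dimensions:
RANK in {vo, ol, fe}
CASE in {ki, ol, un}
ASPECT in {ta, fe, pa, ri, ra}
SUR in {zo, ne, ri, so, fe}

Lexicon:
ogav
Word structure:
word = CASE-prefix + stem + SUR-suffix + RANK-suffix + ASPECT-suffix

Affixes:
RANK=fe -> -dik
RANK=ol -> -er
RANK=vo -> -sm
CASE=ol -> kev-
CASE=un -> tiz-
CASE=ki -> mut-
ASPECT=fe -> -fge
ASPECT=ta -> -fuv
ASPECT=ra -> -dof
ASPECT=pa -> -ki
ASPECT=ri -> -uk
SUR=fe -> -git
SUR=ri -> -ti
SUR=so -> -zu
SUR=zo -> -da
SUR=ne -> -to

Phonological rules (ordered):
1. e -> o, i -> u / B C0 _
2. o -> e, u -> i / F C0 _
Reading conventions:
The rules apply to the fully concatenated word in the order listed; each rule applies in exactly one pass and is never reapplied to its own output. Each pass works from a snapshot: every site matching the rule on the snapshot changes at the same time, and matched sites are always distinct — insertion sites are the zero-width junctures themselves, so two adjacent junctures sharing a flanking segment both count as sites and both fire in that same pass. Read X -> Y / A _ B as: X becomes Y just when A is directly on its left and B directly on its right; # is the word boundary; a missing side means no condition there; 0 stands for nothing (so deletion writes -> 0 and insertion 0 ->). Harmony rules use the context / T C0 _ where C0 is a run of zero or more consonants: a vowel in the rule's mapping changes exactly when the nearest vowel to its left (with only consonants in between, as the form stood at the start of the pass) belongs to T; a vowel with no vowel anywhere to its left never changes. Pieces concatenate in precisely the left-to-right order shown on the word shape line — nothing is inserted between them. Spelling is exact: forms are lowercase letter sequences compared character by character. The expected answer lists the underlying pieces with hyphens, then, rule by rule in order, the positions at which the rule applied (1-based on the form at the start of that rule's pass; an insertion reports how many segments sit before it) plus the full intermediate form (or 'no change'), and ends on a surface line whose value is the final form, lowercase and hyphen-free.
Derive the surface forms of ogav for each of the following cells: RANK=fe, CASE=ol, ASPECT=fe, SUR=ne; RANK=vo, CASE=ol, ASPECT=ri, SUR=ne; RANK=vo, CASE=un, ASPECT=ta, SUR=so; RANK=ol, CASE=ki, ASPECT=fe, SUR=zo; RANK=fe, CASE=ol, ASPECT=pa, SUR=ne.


cell RANK=fe, CASE=ol, ASPECT=fe, SUR=ne:
underlying: kev-ogav-to-dik-fge
1. e -> o, i -> u / B C0 _: fires at position(s) 11: kevogavtodukfge
2. o -> e, u -> i / F C0 _: fires at position(s) 4: kevegavtodukfge
surface: kevegavtodukfge

cell RANK=vo, CASE=ol, ASPECT=ri, SUR=ne:
underlying: kev-ogav-to-sm-uk
1. e -> o, i -> u / B C0 _: no change
2. o -> e, u -> i / F C0 _: fires at position(s) 4: kevegavtosmuk
surface: kevegavtosmuk

cell RANK=vo, CASE=un, ASPECT=ta, SUR=so:
underlying: tiz-ogav-zu-sm-fuv
1. e -> o, i -> u / B C0 _: no change
2. o -> e, u -> i / F C0 _: fires at position(s) 4: tizegavzusmfuv
surface: tizegavzusmfuv

cell RANK=ol, CASE=ki, ASPECT=fe, SUR=zo:
underlying: mut-ogav-da-er-fge
1. e -> o, i -> u / B C0 _: fires at position(s) 10: mutogavdaorfge
2. o -> e, u -> i / F C0 _: no change
surface: mutogavdaorfge

cell RANK=fe, CASE=ol, ASPECT=pa, SUR=ne:
underlying: kev-ogav-to-dik-ki
1. e -> o, i -> u / B C0 _: fires at position(s) 11: kevogavtodukki
2. o -> e, u -> i / F C0 _: fires at position(s) 4: kevegavtodukki
surface: kevegavtodukki


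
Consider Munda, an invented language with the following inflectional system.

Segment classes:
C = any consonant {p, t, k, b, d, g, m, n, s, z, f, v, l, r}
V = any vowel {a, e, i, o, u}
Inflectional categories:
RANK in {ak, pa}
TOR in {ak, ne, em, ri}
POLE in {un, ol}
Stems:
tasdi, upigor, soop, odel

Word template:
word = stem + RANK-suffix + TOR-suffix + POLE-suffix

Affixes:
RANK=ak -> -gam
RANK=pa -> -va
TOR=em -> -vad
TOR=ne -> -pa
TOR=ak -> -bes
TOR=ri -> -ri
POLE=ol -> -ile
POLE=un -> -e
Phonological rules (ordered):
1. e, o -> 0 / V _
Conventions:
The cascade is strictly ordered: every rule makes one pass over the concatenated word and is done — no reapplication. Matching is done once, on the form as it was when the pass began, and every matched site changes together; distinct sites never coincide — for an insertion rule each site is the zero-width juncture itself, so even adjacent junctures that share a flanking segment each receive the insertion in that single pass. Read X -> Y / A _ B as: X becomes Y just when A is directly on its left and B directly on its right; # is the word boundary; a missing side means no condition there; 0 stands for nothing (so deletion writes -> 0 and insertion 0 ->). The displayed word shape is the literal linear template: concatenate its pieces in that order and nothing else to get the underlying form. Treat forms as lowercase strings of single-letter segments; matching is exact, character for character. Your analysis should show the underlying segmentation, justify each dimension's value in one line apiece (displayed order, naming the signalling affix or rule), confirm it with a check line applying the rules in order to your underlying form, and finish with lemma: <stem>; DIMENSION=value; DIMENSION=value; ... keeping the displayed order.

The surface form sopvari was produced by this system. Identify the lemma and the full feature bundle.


underlying: soop-va-ri-e
RANK=pa - signalled by the affix -va
TOR=ri - signalled by the affix -ri
POLE=un - signalled by the affix -e
check: soopvarie -> sopvari
lemma: soop; RANK=pa; TOR=ri; POLE=un


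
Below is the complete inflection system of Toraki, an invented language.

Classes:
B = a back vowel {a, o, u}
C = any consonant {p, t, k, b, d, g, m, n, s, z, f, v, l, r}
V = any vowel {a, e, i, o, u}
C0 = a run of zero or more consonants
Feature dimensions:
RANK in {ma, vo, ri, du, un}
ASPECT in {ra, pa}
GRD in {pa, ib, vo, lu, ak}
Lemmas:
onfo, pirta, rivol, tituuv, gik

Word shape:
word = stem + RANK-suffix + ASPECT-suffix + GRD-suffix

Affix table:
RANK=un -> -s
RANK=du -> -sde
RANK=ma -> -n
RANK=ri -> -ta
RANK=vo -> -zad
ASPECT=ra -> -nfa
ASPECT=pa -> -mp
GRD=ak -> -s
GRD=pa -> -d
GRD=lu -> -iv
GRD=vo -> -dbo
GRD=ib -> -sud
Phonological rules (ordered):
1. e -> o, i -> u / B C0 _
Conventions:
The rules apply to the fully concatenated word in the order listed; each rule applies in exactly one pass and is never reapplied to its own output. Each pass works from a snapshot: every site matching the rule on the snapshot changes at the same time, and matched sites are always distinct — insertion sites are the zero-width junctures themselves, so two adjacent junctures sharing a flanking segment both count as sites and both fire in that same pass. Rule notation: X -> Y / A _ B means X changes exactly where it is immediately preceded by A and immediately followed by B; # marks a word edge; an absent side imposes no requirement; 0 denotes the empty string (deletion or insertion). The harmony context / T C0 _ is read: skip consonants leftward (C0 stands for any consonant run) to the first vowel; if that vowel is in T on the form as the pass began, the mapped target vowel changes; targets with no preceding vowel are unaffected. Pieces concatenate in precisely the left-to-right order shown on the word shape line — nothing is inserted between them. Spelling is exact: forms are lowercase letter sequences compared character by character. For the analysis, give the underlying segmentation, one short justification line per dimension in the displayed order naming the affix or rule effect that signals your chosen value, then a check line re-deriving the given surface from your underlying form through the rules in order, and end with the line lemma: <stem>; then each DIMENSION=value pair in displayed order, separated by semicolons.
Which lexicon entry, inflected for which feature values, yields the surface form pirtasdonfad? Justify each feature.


underlying: pirta-sde-nfa-d
RANK=du - signalled by the affix -sde
ASPECT=ra - signalled by the affix -nfa
GRD=pa - signalled by the affix -d
check: pirtasdenfad -> pirtasdonfad
lemma: pirta; RANK=du; ASPECT=ra; GRD=pa
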